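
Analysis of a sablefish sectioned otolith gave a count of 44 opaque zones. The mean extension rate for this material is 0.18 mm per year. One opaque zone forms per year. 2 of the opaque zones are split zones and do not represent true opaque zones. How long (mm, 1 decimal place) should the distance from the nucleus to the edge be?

7.6 mm

Correcting the raw count gives 44 − 2 = 42 true opaque zones.
42 years at 0.18 mm/year gives 0.18 × 42 = 7.6 mm.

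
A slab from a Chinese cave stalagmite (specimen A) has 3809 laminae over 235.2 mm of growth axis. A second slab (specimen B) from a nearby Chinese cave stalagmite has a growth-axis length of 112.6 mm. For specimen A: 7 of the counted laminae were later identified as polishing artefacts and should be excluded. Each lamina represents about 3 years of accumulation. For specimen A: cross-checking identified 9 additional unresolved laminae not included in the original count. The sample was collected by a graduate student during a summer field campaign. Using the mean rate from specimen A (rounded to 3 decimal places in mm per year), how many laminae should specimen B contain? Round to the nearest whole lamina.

Specimen A: correcting the raw count gives 3809 − 7 + 9 = 3811 true laminae.
Specimen A: at 3 years per lamina, 3811 × 3 = 11433 years.
A: 235.2 mm over 11433 years gives 235.2 / 11433 ≈ 0.021 mm/year.
Specimen B: 112.6 mm / 0.021 mm per year = 5361.90 years; at 3 years per lamina that is 5361.90 / 3 ≈ 1787 laminae.

1787 laminae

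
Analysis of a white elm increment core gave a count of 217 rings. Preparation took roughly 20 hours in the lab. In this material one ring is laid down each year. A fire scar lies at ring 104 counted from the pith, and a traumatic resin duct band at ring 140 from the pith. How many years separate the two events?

36 years

Separation: 140 − 104 = 36 rings.
At one ring per year, 36 years elapsed between them.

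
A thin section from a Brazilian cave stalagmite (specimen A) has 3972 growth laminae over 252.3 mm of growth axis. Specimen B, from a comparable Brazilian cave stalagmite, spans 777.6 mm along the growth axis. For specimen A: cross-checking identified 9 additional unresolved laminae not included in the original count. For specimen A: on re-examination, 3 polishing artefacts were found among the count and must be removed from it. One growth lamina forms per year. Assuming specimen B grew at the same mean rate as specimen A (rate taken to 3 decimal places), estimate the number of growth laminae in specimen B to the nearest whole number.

Specimen A: correcting the raw count gives 3972 − 3 + 9 = 3978 true growth laminae.
A: Extension rate ≈ 252.3 / 3978 = 0.063 mm/year.
B spans 777.6 / 0.063 = 12342.86 years ≈ 12343 growth laminae.

12343 growth laminae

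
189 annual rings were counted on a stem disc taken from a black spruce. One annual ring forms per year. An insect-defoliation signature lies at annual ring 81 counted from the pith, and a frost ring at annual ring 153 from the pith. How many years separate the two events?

153 − 81 = 72 annual rings lie between the two events.
One annual ring per year makes the interval 72 years.

72 years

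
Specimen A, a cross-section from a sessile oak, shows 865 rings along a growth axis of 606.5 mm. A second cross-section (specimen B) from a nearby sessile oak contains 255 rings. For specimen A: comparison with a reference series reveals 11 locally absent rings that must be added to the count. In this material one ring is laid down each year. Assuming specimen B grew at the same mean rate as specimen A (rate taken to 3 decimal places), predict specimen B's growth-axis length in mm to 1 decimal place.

176.5 mm

Specimen A: after corrections the count is 865 + 11 = 876 rings.
A: Mean rate = 606.5 mm / 876 years ≈ 0.692 mm per year.
B's length ≈ 0.692 × 255 = 176.5 mm.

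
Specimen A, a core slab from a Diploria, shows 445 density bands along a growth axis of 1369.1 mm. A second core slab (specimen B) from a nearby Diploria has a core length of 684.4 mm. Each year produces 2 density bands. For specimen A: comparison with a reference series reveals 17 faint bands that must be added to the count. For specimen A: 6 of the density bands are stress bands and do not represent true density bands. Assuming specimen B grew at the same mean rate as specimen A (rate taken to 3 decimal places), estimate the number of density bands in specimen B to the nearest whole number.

228 density bands

Specimen A: after corrections the count is 445 − 6 + 17 = 456 density bands.
Specimen A: dividing by 2 density bands per year: 456 / 2 = 228 years.
A: 1369.1 mm over 228 years gives 1369.1 / 228 ≈ 6.005 mm/year.
Specimen B: 684.4 mm / 6.005 mm per year = 113.97 years; at 2 density bands per year that is 113.97 × 2 ≈ 228 density bands.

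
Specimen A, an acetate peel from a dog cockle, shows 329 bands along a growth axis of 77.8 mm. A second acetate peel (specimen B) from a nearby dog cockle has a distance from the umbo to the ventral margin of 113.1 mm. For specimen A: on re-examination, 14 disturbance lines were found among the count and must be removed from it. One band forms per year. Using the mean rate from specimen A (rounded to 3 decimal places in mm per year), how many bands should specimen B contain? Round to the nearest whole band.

Specimen A: after corrections the count is 329 − 14 = 315 bands.
A: Mean rate = 77.8 mm / 315 years ≈ 0.247 mm/yr.
B spans 113.1 / 0.247 = 457.89 years ≈ 458 bands.

458 bands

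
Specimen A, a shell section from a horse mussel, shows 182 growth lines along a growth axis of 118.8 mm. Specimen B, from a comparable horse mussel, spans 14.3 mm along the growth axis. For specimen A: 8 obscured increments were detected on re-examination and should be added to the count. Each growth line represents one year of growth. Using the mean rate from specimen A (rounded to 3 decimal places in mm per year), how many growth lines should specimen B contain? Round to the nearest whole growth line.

Specimen A: adjusted count: 182 + 8 = 190 growth lines.
A: 118.8 mm over 190 years gives 118.8 / 190 ≈ 0.625 mm per year.
B spans 14.3 / 0.625 = 22.88 years ≈ 23 growth lines.

23 growth lines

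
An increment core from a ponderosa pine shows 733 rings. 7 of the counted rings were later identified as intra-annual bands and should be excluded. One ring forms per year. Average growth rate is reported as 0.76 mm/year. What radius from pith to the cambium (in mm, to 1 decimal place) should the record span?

True ring count = 733 − 7 = 726.
Predicted length = 0.76 mm/year × 726 years = 551.8 mm.

551.8 mm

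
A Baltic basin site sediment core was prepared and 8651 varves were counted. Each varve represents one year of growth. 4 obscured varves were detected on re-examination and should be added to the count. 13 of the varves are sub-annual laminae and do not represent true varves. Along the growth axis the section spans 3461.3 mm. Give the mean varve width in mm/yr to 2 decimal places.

0.40 mm/yr

True varve count = 8651 − 13 + 4 = 8642.
3461.3 mm over 8642 years gives 3461.3 / 8642 ≈ 0.40 mm/yr.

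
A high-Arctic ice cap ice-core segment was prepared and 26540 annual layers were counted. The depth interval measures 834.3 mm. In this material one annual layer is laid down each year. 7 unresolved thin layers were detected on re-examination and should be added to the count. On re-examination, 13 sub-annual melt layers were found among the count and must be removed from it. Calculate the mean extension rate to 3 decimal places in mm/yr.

After corrections the count is 26540 − 13 + 7 = 26534 annual layers.
Mean rate = 834.3 mm / 26534 years ≈ 0.031 mm/yr.

0.031 mm/yr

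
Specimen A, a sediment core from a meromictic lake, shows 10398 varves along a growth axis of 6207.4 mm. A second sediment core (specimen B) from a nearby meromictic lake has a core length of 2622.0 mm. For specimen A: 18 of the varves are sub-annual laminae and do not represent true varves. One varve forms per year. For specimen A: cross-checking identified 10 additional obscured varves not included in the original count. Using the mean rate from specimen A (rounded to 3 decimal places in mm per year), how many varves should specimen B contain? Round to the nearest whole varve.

Specimen A: after corrections the count is 10398 − 18 + 10 = 10390 varves.
A: 6207.4 mm over 10390 years gives 6207.4 / 10390 ≈ 0.597 mm/year.
B spans 2622.0 / 0.597 = 4391.96 years ≈ 4392 varves.

4392 varves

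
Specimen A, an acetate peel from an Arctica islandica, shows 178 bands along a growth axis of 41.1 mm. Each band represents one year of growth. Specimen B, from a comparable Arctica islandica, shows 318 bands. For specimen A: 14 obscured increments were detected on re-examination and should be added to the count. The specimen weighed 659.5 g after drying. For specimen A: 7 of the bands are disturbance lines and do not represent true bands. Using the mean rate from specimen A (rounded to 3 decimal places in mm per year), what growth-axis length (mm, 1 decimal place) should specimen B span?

70.6 mm

Specimen A: true band count = 178 − 7 + 14 = 185.
A: 41.1 mm over 185 years gives 41.1 / 185 ≈ 0.222 mm/year.
For B, 0.222 mm/year × 318 years = 70.6 mm.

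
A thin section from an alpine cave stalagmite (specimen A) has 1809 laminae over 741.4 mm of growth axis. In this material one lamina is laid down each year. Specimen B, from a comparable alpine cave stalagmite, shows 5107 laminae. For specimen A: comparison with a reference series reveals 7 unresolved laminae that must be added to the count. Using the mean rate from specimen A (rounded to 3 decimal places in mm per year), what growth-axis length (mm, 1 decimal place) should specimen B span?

2083.7 mm

Specimen A: adjusted count: 1809 + 7 = 1816 laminae.
A: 741.4 mm over 1816 years gives 741.4 / 1816 ≈ 0.408 mm/yr.
Length of B = 0.408 × 5107 = 2083.7 mm.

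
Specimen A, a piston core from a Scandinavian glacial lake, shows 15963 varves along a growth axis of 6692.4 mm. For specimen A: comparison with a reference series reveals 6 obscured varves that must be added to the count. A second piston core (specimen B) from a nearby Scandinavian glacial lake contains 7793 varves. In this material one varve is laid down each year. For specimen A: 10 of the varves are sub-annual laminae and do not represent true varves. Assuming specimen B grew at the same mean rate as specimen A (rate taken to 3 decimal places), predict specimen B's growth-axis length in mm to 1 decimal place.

Specimen A: true varve count = 15963 − 10 + 6 = 15959.
A: Extension rate ≈ 6692.4 / 15959 = 0.419 mm/yr.
Length of B = 0.419 × 7793 = 3265.3 mm.

3265.3 mm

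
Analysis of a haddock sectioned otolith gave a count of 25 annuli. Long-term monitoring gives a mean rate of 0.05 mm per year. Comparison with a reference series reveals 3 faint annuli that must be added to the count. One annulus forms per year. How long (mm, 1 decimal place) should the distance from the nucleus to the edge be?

Correcting the raw count gives 25 + 3 = 28 true annuli.
Predicted length = 0.05 mm/year × 28 years = 1.4 mm.

1.4 mm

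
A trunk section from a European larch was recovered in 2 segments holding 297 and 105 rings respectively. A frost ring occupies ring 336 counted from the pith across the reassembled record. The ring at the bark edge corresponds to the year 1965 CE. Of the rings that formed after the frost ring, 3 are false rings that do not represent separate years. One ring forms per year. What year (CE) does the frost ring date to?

Total rings = 297 + 105 = 402.
Between ring 336 and the bark edge there are 402 − 336 = 66 rings.
66 − 3 false = 63 true rings after the frost ring.
The ring at the bark edge is 1965 CE, so the frost ring dates to 1965 − 63 = 1902 CE.

1902 CE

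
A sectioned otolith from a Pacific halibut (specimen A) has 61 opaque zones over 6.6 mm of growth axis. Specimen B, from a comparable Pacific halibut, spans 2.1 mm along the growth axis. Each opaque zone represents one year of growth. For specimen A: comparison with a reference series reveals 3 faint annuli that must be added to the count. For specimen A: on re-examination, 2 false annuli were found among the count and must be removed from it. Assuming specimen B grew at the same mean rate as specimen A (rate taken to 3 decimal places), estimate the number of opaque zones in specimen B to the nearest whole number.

Specimen A: correcting the raw count gives 61 − 2 + 3 = 62 true opaque zones.
A: Extension rate ≈ 6.6 / 62 = 0.106 mm/year.
Specimen B: 2.1 mm / 0.106 mm per year = 19.81 years ≈ 20 opaque zones.

20 opaque zones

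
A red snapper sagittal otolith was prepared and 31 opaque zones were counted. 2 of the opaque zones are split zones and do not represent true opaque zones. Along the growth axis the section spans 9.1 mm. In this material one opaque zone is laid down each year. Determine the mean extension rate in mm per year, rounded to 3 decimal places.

Correcting the raw count gives 31 − 2 = 29 true opaque zones.
9.1 mm over 29 years gives 9.1 / 29 ≈ 0.314 mm per year.

0.314 mm per year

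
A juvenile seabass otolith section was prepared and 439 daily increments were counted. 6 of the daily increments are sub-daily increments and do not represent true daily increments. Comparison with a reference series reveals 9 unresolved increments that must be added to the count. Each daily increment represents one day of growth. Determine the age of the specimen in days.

After corrections the count is 439 − 6 + 9 = 442 daily increments.
At one daily increment per day, that is 442 days.

442 days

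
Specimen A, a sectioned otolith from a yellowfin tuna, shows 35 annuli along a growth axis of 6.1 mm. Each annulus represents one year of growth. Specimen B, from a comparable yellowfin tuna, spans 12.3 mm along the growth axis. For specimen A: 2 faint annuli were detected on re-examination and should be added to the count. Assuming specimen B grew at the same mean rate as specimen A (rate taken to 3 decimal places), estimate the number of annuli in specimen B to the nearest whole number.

75 annuli

Specimen A: after corrections the count is 35 + 2 = 37 annuli.
A: Extension rate ≈ 6.1 / 37 = 0.165 mm per year.
For B, 12.3 / 0.165 = 74.55 years ≈ 75 annuli.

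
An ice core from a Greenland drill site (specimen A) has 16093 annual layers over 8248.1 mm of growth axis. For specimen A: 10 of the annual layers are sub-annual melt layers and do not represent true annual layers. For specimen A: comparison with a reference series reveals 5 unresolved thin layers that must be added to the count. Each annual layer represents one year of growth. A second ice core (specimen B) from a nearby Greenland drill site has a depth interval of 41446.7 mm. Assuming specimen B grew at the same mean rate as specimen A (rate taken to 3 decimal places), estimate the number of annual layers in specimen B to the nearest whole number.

Specimen A: true annual layer count = 16093 − 10 + 5 = 16088.
A: 8248.1 mm over 16088 years gives 8248.1 / 16088 ≈ 0.513 mm/year.
Specimen B: 41446.7 mm / 0.513 mm per year = 80792.79 years ≈ 80793 annual layers.

80793 annual layers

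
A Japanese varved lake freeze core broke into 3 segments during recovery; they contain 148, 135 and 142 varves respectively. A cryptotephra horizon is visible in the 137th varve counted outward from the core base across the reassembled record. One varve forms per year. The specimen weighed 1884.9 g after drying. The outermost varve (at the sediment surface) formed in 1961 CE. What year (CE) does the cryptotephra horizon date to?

1673 CE

Total varves = 148 + 135 + 142 = 425.
The cryptotephra horizon sits at varve 137 from the core base, so 425 − 137 = 288 varves formed after it.
Counting back 288 years from 1961 CE places the cryptotephra horizon in 1961 − 288 = 1673 CE.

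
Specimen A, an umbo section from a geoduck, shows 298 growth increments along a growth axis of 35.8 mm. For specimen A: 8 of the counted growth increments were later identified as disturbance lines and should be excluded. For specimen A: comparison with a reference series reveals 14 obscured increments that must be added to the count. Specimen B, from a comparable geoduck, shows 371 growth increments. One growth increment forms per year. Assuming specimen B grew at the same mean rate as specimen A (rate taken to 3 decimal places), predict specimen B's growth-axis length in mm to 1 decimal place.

Specimen A: after corrections the count is 298 − 8 + 14 = 304 growth increments.
A: Mean rate = 35.8 mm / 304 years ≈ 0.118 mm/yr.
For B, 0.118 mm/year × 371 years = 43.8 mm.

43.8 mm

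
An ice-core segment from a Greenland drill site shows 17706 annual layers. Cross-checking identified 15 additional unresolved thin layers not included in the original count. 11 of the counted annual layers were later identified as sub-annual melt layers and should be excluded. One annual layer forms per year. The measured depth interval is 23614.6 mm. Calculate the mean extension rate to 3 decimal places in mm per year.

1.333 mm per year

Correcting the raw count gives 17706 − 11 + 15 = 17710 true annual layers.
Mean rate = 23614.6 mm / 17710 years ≈ 1.333 mm per year.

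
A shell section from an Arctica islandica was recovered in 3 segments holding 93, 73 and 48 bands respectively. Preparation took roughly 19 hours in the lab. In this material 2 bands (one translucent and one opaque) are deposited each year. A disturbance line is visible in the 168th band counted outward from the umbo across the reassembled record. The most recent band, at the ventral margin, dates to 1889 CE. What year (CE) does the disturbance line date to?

Total bands = 93 + 73 + 48 = 214.
Between band 168 and the ventral margin there are 214 − 168 = 46 bands.
Dividing by 2 bands per year: 46 / 2 = 23 years.
Counting back 23 years from 1889 CE places the disturbance line in 1889 − 23 = 1866 CE.

1866 CE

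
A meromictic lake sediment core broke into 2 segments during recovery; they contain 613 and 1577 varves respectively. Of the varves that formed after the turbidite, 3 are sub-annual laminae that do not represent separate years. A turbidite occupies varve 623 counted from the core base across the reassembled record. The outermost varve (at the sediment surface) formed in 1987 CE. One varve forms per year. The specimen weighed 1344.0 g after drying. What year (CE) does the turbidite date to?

423 CE

Total varves = 613 + 1577 = 2190.
Between varve 623 and the sediment surface there are 2190 − 623 = 1567 varves.
Excluding 3 false varves: 1567 − 3 = 1564.
1987 − 1564 = 423 CE.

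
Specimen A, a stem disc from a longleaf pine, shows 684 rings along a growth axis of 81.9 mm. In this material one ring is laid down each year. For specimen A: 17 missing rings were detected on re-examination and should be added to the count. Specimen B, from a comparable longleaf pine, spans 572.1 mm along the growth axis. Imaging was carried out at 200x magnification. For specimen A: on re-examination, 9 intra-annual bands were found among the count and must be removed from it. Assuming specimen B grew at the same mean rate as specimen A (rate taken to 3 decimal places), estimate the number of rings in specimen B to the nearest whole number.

4848 rings

Specimen A: true ring count = 684 − 9 + 17 = 692.
A: Extension rate ≈ 81.9 / 692 = 0.118 mm per year.
Specimen B: 572.1 mm / 0.118 mm per year = 4848.31 years ≈ 4848 rings.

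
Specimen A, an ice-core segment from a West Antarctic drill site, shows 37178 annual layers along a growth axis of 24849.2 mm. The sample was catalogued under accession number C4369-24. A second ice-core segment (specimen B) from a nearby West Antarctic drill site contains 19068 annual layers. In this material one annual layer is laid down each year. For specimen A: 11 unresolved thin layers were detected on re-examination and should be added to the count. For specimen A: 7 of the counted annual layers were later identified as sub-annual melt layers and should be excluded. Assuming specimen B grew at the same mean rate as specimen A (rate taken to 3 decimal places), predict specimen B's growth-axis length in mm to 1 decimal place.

12737.4 mm

Specimen A: true annual layer count = 37178 − 7 + 11 = 37182.
A: Mean rate = 24849.2 mm / 37182 years ≈ 0.668 mm/yr.
Length of B = 0.668 × 19068 = 12737.4 mm.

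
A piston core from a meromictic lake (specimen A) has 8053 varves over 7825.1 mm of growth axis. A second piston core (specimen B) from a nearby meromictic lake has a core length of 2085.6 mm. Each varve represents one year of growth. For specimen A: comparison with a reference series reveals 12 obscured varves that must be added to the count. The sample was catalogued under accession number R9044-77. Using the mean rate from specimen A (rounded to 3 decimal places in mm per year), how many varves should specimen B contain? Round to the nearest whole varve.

Specimen A: adjusted count: 8053 + 12 = 8065 varves.
A: Mean rate = 7825.1 mm / 8065 years ≈ 0.970 mm/year.
For B, 2085.6 / 0.970 = 2150.10 years ≈ 2150 varves.

2150 varves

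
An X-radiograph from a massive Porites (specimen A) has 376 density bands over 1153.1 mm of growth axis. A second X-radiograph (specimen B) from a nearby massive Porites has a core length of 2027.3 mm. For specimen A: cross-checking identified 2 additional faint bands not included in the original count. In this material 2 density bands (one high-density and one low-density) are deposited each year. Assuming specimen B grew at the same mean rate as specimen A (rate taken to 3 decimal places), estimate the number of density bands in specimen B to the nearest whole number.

665 density bands

Specimen A: correcting the raw count gives 376 + 2 = 378 true density bands.
Specimen A: dividing by 2 density bands per year: 378 / 2 = 189 years.
A: Extension rate ≈ 1153.1 / 189 = 6.101 mm/year.
B spans 2027.3 / 6.101 = 332.29 years; at 2 density bands per year that is 332.29 × 2 ≈ 665 density bands.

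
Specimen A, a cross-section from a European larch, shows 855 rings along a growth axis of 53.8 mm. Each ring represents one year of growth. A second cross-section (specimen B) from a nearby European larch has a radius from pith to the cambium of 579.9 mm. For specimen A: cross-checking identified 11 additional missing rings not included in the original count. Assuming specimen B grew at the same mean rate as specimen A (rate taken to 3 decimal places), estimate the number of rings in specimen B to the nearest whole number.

9353 rings

Specimen A: adjusted count: 855 + 11 = 866 rings.
A: 53.8 mm over 866 years gives 53.8 / 866 ≈ 0.062 mm per year.
For B, 579.9 / 0.062 = 9353.23 years ≈ 9353 rings.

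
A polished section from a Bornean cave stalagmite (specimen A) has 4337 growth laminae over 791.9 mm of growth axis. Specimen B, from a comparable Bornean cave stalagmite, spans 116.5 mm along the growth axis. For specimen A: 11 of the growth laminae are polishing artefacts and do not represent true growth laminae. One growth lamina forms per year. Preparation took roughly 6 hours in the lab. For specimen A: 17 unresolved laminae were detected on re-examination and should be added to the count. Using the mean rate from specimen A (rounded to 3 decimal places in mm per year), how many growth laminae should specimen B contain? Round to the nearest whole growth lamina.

Specimen A: true growth lamina count = 4337 − 11 + 17 = 4343.
A: 791.9 mm over 4343 years gives 791.9 / 4343 ≈ 0.182 mm/yr.
Specimen B: 116.5 mm / 0.182 mm per year = 640.11 years ≈ 640 growth laminae.

640 growth laminae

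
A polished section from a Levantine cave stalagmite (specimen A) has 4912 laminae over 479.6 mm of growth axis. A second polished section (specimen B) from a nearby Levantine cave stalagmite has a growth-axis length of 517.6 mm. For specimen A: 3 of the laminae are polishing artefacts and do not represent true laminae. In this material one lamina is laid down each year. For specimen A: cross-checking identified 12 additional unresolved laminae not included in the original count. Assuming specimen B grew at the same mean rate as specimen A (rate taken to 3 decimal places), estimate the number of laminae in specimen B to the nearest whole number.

5336 laminae

Specimen A: correcting the raw count gives 4912 − 3 + 12 = 4921 true laminae.
A: Extension rate ≈ 479.6 / 4921 = 0.097 mm/year.
Specimen B: 517.6 mm / 0.097 mm per year = 5336.08 years ≈ 5336 laminae.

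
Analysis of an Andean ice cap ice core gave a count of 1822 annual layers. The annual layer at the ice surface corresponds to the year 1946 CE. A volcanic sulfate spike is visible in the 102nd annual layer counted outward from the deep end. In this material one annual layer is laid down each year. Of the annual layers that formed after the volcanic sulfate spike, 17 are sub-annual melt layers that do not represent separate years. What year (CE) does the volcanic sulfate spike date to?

The volcanic sulfate spike sits at annual layer 102 from the deep end, so 1822 − 102 = 1720 annual layers formed after it.
1720 − 17 false = 1703 true annual layers after the volcanic sulfate spike.
Counting back 1703 years from 1946 CE places the volcanic sulfate spike in 1946 − 1703 = 243 CE.

243 CE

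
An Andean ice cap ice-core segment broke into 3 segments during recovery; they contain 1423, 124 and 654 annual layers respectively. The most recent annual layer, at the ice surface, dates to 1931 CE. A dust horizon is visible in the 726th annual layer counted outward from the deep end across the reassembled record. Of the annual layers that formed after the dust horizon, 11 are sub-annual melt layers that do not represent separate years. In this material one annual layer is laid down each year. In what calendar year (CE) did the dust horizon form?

Total annual layers = 1423 + 124 + 654 = 2201.
Between annual layer 726 and the ice surface there are 2201 − 726 = 1475 annual layers.
Removing the 11 false annual layers leaves 1475 − 11 = 1464 true annual layers beyond the dust horizon.
The annual layer at the ice surface is 1931 CE, so the dust horizon dates to 1931 − 1464 = 467 CE.

467 CE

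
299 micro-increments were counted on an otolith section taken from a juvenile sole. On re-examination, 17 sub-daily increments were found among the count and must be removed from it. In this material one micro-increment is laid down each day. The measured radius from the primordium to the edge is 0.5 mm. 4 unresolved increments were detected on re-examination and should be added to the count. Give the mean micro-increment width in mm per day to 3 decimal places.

0.002 mm per day

True micro-increment count = 299 − 17 + 4 = 286.
Mean rate = 0.5 mm / 286 days ≈ 0.002 mm per day.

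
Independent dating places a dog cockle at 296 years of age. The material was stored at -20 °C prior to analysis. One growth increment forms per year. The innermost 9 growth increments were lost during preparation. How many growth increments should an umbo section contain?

287 growth increments

Expected growth increments over 296 years: 296.
Subtracting the 9 growth increments not captured gives 296 − 9 = 287 growth increments in the record.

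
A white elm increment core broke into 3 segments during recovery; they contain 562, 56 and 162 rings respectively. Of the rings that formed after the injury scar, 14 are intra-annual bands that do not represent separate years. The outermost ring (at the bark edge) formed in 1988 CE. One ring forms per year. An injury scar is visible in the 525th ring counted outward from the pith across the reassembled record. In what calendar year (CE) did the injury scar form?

1747 CE

Total rings = 562 + 56 + 162 = 780.
780 − 525 = 255 rings lie beyond the injury scar toward the bark edge.
Removing the 14 false rings leaves 255 − 14 = 241 true rings beyond the injury scar.
Counting back 241 years from 1988 CE places the injury scar in 1988 − 241 = 1747 CE.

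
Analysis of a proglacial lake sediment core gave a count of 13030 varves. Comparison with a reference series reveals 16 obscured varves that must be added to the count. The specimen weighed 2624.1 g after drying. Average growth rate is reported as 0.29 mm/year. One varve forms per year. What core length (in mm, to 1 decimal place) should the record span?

3783.3 mm

After corrections the count is 13030 + 16 = 13046 varves.
Length ≈ 0.29 × 13046 = 3783.3 mm.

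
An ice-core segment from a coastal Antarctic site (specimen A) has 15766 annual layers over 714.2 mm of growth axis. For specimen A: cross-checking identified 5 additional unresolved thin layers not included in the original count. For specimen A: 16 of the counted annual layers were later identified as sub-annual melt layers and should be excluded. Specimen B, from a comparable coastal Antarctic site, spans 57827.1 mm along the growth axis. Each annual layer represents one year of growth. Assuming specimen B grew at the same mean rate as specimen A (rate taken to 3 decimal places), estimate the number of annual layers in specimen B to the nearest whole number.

1285047 annual layers

Specimen A: true annual layer count = 15766 − 16 + 5 = 15755.
A: Extension rate ≈ 714.2 / 15755 = 0.045 mm/year.
For B, 57827.1 / 0.045 = 1285046.67 years ≈ 1285047 annual layers.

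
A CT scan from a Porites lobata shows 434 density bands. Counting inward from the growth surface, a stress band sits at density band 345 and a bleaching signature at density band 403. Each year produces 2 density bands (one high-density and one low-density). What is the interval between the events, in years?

29 years

Separation: 403 − 345 = 58 density bands.
58 density bands at 2 per year is 58 / 2 = 29 years.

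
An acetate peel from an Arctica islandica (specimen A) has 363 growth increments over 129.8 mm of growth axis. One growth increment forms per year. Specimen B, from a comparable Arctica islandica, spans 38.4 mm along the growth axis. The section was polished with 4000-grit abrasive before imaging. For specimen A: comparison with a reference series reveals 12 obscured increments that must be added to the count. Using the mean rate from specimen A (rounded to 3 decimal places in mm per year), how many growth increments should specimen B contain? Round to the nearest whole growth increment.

Specimen A: correcting the raw count gives 363 + 12 = 375 true growth increments.
A: 129.8 mm over 375 years gives 129.8 / 375 ≈ 0.346 mm/year.
B spans 38.4 / 0.346 = 110.98 years ≈ 111 growth increments.

111 growth increments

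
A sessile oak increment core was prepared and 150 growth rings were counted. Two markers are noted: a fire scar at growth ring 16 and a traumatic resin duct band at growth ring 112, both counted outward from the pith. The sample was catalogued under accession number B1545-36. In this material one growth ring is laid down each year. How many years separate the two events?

96 years

Separation: 112 − 16 = 96 growth rings.
At one growth ring per year, 96 years elapsed between them.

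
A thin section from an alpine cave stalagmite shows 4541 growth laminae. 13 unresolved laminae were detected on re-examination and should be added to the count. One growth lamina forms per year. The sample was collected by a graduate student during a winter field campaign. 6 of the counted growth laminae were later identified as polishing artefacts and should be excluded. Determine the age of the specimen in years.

4548 yr

After corrections the count is 4541 − 6 + 13 = 4548 growth laminae.
One growth lamina per year makes the duration 4548 years.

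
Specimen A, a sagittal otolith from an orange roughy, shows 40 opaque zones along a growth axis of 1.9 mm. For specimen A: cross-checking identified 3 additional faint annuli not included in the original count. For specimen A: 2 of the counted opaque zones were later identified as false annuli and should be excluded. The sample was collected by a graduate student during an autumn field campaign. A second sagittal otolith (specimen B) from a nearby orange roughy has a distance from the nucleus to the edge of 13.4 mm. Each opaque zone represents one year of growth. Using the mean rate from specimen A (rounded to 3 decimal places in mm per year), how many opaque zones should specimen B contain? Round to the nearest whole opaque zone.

Specimen A: correcting the raw count gives 40 − 2 + 3 = 41 true opaque zones.
A: 1.9 mm over 41 years gives 1.9 / 41 ≈ 0.046 mm/yr.
For B, 13.4 / 0.046 = 291.30 years ≈ 291 opaque zones.

291 opaque zones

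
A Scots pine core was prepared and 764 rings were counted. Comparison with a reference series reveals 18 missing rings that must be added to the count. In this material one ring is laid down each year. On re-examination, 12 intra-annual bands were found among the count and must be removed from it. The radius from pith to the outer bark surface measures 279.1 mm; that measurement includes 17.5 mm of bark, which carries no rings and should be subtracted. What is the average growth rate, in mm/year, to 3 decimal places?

Correcting the raw count gives 764 − 12 + 18 = 770 true rings.
The growth record spans 279.1 − 17.5 = 261.6 mm.
Mean rate = 261.6 mm / 770 years ≈ 0.340 mm/year.

0.340 mm/year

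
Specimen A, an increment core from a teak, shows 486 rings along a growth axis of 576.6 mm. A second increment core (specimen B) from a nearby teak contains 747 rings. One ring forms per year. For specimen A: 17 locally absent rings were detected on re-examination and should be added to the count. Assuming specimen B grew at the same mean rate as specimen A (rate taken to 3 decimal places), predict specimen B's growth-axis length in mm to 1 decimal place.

Specimen A: adjusted count: 486 + 17 = 503 rings.
A: Extension rate ≈ 576.6 / 503 = 1.146 mm per year.
B's length ≈ 1.146 × 747 = 856.1 mm.

856.1 mm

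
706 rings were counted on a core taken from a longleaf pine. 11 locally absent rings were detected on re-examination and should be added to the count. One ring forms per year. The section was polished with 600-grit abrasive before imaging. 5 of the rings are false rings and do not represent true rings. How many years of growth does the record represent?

712 yr

Adjusted count: 706 − 5 + 11 = 712 rings.
With a one-to-one ring periodicity this is 712 years.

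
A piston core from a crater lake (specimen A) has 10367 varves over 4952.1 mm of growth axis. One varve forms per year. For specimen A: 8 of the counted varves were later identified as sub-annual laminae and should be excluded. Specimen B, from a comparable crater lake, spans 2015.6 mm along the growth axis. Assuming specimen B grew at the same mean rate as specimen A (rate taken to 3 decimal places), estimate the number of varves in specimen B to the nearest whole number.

4217 varves

Specimen A: correcting the raw count gives 10367 − 8 = 10359 true varves.
A: Mean rate = 4952.1 mm / 10359 years ≈ 0.478 mm/yr.
For B, 2015.6 / 0.478 = 4216.74 years ≈ 4217 varves.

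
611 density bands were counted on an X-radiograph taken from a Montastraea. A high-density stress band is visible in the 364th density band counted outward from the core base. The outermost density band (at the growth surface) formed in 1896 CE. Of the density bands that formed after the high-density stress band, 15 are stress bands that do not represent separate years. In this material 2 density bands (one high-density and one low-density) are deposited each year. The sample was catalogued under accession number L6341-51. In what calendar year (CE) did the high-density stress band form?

1780 CE

Between density band 364 and the growth surface there are 611 − 364 = 247 density bands.
247 − 15 false = 232 true density bands after the high-density stress band.
232 density bands at 2 per year is 232 / 2 = 116 years.
Counting back 116 years from 1896 CE places the high-density stress band in 1896 − 116 = 1780 CE.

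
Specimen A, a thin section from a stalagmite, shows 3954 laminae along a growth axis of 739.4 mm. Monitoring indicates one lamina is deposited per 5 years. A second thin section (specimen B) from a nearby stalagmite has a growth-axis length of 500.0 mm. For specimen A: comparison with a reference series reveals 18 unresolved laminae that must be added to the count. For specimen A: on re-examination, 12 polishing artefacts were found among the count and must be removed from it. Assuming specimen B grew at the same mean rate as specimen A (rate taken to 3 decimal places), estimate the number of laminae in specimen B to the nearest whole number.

Specimen A: correcting the raw count gives 3954 − 12 + 18 = 3960 true laminae.
Specimen A: 3960 laminae at 5 years each span 3960 × 5 = 19800 years.
A: Mean rate = 739.4 mm / 19800 years ≈ 0.037 mm per year.
B spans 500.0 / 0.037 = 13513.51 years; at 5 years per lamina that is 13513.51 / 5 ≈ 2703 laminae.

2703 laminae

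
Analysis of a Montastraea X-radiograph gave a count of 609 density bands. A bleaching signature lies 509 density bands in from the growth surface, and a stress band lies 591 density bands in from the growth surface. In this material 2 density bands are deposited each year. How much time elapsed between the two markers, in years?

The two markers are separated by 591 − 509 = 82 density bands.
Dividing by 2 density bands per year: 82 / 2 = 41 years.

41 years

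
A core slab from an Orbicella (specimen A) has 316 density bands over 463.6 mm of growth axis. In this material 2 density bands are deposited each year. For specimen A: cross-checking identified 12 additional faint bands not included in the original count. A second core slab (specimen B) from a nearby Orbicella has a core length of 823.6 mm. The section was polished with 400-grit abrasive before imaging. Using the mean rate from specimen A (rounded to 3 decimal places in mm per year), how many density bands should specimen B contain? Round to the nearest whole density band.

583 density bands

Specimen A: correcting the raw count gives 316 + 12 = 328 true density bands.
Specimen A: dividing by 2 density bands per year: 328 / 2 = 164 years.
A: Extension rate ≈ 463.6 / 164 = 2.827 mm/year.
For B, 823.6 / 2.827 = 291.33 years; at 2 density bands per year that is 291.33 × 2 ≈ 583 density bands.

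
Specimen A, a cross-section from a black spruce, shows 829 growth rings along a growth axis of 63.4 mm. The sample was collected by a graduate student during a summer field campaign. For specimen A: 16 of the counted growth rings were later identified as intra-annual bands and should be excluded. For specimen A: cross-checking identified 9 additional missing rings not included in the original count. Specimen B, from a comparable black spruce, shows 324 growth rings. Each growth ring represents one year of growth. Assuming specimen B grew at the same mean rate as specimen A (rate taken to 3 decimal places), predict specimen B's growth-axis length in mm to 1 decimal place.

24.9 mm

Specimen A: true growth ring count = 829 − 16 + 9 = 822.
A: Mean rate = 63.4 mm / 822 years ≈ 0.077 mm/yr.
B's length ≈ 0.077 × 324 = 24.9 mm.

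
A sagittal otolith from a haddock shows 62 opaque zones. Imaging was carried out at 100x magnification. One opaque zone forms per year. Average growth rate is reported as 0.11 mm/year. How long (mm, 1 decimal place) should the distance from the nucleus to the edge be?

62 years of growth are recorded.
Length ≈ 0.11 × 62 = 6.8 mm.

6.8 mm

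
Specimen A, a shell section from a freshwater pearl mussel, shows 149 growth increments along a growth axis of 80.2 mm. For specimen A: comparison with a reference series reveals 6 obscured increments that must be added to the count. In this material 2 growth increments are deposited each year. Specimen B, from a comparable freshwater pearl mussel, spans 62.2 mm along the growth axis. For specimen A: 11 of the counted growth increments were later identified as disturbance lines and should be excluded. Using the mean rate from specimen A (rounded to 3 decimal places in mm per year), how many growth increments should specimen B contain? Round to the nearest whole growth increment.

112 growth increments

Specimen A: after corrections the count is 149 − 11 + 6 = 144 growth increments.
Specimen A: with 2 growth increments per year, 144 / 2 = 72 years.
A: Mean rate = 80.2 mm / 72 years ≈ 1.114 mm per year.
Specimen B: 62.2 mm / 1.114 mm per year = 55.83 years; at 2 growth increments per year that is 55.83 × 2 ≈ 112 growth increments.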